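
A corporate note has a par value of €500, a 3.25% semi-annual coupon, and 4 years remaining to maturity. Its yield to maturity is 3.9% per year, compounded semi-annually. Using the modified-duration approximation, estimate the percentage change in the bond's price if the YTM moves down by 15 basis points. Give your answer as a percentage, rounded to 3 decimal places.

Periodic yield y = 0.0195. Modified duration first:
  t   CF        PV=CF/(1+0.0195)^t    t·PV
  1        8.125         7.9696         7.9696
  2        8.125         7.8172        15.6343
  3        8.125         7.6676        23.0029
  4        8.125         7.5210        30.0839
  5        8.125         7.3771        36.8856
  6        8.125         7.2360        43.4161
  7        8.125         7.0976        49.6833
  8      508.125       435.3843     3,483.0741
  Σ                    488.0704     3,689.7499
P = 488.0704; D_Mac = 7.55987 half-year periods = 3.77994 yrs; D_mod = 3.77994/(1+0.0195) = 3.70764 yrs.
ΔP/P ≈ -D_mod · Δy = -3.70764 × (-0.0015) = +0.005561 = +0.5561%.

+0.556%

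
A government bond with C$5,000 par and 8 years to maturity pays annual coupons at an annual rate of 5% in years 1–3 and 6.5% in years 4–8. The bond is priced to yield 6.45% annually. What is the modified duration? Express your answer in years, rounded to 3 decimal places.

Periodic yield y = 0.0645. First find Macaulay duration:
  t   CF        PV=CF/(1+0.0645)^t    t·PV
  1       250.00       234.8520       234.8520
  2       250.00       220.6219       441.2439
  3       250.00       207.2540       621.7621
  4       325.00       253.1050     1,012.4199
  5       325.00       237.7689     1,188.8445
  6       325.00       223.3620     1,340.1722
  7       325.00       209.8281     1,468.7969
  8     5,325.00     3,229.6413    25,837.1302
  Σ                  4,816.4333    32,145.2217
P = 4,816.4333; Macaulay duration = 32,145.2217 / 4,816.4333 = 6.67407 years.
Modified duration = D_Mac / (1 + y) = 6.67407 / 1.0645 = 6.26968 years.

6.270 years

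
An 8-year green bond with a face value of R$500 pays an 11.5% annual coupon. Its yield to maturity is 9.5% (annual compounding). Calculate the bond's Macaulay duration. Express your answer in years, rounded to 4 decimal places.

Periodic yield y = 0.095. Discount each cash flow and weight by its year:
  t   CF        PV=CF/(1+0.095)^t    t·PV
  1        57.50        52.5114        52.5114
  2        57.50        47.9556        95.9113
  3        57.50        43.7951       131.3853
  4        57.50        39.9955       159.9821
  5        57.50        36.5256       182.6280
  6        57.50        33.3567       200.1402
  7        57.50        30.4627       213.2392
  8       557.50       269.7317     2,157.8532
  Σ                    554.3344     3,193.6507
Price P = Σ PV = 554.3344.
Macaulay duration = Σ(t·PV) / P = 3,193.6507 / 554.3344 = 5.76124 years.

5.7612 years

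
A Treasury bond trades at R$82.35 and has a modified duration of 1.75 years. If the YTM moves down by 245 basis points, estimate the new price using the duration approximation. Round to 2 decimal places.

Duration approximation: ΔP/P ≈ -D_mod · Δy = -1.75 × (-0.0245) = +0.042875.
New price ≈ 82.35 × (1 + 0.042875) = 85.88075625.

R$85.88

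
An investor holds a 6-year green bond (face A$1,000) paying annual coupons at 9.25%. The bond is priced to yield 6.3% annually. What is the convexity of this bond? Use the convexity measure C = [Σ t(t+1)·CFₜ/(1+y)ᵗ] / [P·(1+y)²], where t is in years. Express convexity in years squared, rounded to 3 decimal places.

With y = 0.063:
  t   CF        PV=CF/(1+0.063)^t    t·PV        t(t+1)·PV
  1        92.50        87.0179        87.0179         174.0357
  2        92.50        81.8607       163.7213         491.1639
  3        92.50        77.0091       231.0272         924.1090
  4        92.50        72.4450       289.7802       1,448.9009
  5        92.50        68.1515       340.7575       2,044.5450
  6     1,092.50       757.2196     4,543.3177      31,803.2241
  Σ                  1,143.7038     5,655.6218      36,885.9785
P = 1,143.7038.
Convexity = Σ t(t+1)·PV / [P·(1+y)²] = 36,885.9785 / (1,143.7038 × 1.129969) = 28.54179.

28.542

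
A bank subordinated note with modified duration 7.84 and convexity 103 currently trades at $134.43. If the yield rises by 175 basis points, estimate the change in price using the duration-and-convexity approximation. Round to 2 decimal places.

-$16.32

Duration effect: -D_mod·Δy = -7.84 × (+0.0175) = -0.137200
Convexity effect: ½·C·(Δy)² = 0.5 × 103 × (0.0175)² = +0.015771875
ΔP/P ≈ -0.137200 + 0.015771875 = -0.121428125
ΔP ≈ 134.43 × (-0.121428125) = -16.32358284375.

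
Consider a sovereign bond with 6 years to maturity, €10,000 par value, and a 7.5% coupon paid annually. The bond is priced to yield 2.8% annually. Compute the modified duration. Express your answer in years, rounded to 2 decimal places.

Periodic yield y = 0.028. First find Macaulay duration:
  t   CF        PV=CF/(1+0.028)^t    t·PV
  1       750.00       729.5720       729.5720
  2       750.00       709.7004     1,419.4007
  3       750.00       690.3700     2,071.1100
  4       750.00       671.5662     2,686.2646
  5       750.00       653.2745     3,266.3724
  6    10,750.00     9,108.5611    54,651.3666
  Σ                 12,563.0441    64,824.0864
P = 12,563.0441; Macaulay duration = 64,824.0864 / 12,563.0441 = 5.15990 years.
Modified duration = D_Mac / (1 + y) = 5.15990 / 1.028 = 5.01936 years.

5.02 years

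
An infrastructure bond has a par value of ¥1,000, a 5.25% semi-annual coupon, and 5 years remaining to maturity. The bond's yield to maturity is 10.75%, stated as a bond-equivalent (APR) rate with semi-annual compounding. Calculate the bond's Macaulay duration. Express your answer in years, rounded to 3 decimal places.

4.380 years

Periodic yield y = 0.05375. Discount each cash flow and weight by its period:
  t   CF        PV=CF/(1+0.05375)^t    t·PV
  1        26.25        24.9110        24.9110
  2        26.25        23.6404        47.2807
  3        26.25        22.4345        67.3035
  4        26.25        21.2902        85.1606
  5        26.25        20.2042       101.0209
  6        26.25        19.1736       115.0416
  7        26.25        18.1956       127.3691
  8        26.25        17.2675       138.1397
  9        26.25        16.3867       147.4801
  10    1,026.25       607.9632     6,079.6320
  Σ                    791.4668     6,933.3395
Price P = Σ PV = 791.4668.
Macaulay duration = Σ(t·PV) / P = 6,933.3395 / 791.4668 = 8.76011 half-year periods.
In years: 8.76011 / 2 = 4.38006 years.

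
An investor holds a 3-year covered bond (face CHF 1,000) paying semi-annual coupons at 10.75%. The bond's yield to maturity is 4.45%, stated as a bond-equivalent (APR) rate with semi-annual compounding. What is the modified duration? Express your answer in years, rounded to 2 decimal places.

Periodic yield y = 0.02225. First find Macaulay duration:
  t   CF        PV=CF/(1+0.02225)^t    t·PV
  1        53.75        52.5801        52.5801
  2        53.75        51.4356       102.8713
  3        53.75        50.3161       150.9483
  4        53.75        49.2210       196.8838
  5        53.75        48.1496       240.7481
  6     1,053.75       923.4106     5,540.4638
  Σ                  1,175.1131     6,284.4955
P = 1,175.1131; Macaulay duration = 6,284.4955 / 1,175.1131 = 5.34799 half-year periods = 2.67400 years.
Modified duration = D_Mac / (1 + y) = 2.67400 / 1.02225 = 2.61579 years.

2.62 years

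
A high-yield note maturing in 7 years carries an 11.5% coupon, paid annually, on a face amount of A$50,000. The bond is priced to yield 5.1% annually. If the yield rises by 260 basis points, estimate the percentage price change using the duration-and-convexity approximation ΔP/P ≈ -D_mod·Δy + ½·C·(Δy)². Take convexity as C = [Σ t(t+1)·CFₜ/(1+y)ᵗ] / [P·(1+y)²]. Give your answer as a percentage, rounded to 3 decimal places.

With y = 0.051:
  t   CF        PV=CF/(1+0.051)^t    t·PV        t(t+1)·PV
  1     5,750.00     5,470.9800     5,470.9800      10,941.9600
  2     5,750.00     5,205.4995    10,410.9991      31,232.9973
  3     5,750.00     4,952.9016    14,858.7047      59,434.8188
  4     5,750.00     4,712.5610    18,850.2438      94,251.2191
  5     5,750.00     4,483.8829    22,419.4146     134,516.4877
  6     5,750.00     4,266.3015    25,597.8093     179,184.6649
  7    55,750.00    39,357.3510   275,501.4567   2,204,011.6538
  Σ                 68,449.4775   373,109.6082   2,713,573.8016
P = 68,449.4775; D_Mac = 5.45088 yrs; D_mod = 5.18637 yrs; C = 35.88939.
Duration effect: -5.18637 × (+0.026) = -0.134846
Convexity effect: 0.5 × 35.88939 × (0.026)² = +0.0121306
ΔP/P ≈ -0.134846 + 0.0121306 = -0.122715 = -12.2715%.

-12.272%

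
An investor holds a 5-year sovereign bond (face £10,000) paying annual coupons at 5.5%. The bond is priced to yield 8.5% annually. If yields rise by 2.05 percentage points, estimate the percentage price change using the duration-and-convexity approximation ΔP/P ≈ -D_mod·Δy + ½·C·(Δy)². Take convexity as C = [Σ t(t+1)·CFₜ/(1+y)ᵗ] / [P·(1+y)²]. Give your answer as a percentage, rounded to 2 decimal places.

With y = 0.085:
  t   CF        PV=CF/(1+0.085)^t    t·PV        t(t+1)·PV
  1       550.00       506.9124       506.9124       1,013.8249
  2       550.00       467.2004       934.4008       2,803.2024
  3       550.00       430.5995     1,291.7984       5,167.1934
  4       550.00       396.8659     1,587.4634       7,937.3171
  5    10,550.00     7,016.2292    35,081.1461     210,486.8765
  Σ                  8,817.8074    39,401.7211     227,408.4144
P = 8,817.8074; D_Mac = 4.46843 yrs; D_mod = 4.11837 yrs; C = 21.90718.
Duration effect: -4.11837 × (+0.0205) = -0.084426
Convexity effect: 0.5 × 21.90718 × (0.0205)² = +0.0046032
ΔP/P ≈ -0.084426 + 0.0046032 = -0.079823 = -7.9823%.

-7.98%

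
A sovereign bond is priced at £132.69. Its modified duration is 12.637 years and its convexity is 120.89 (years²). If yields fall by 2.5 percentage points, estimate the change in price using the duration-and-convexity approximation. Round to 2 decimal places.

Duration effect: -D_mod·Δy = -12.637 × (-0.025) = +0.315925
Convexity effect: ½·C·(Δy)² = 0.5 × 120.89 × (-0.025)² = +0.037778125
ΔP/P ≈ +0.315925 + 0.037778125 = +0.353703125
ΔP ≈ 132.69 × (+0.353703125) = +46.93286765625.

+£46.93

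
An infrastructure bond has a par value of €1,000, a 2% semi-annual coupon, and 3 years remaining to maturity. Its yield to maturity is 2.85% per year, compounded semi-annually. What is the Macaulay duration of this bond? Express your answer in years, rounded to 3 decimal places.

2.926 years

Periodic yield y = 0.01425. Discount each cash flow and weight by its period:
  t   CF        PV=CF/(1+0.01425)^t    t·PV
  1        10.00         9.8595         9.8595
  2        10.00         9.7210        19.4420
  3        10.00         9.5844        28.7532
  4        10.00         9.4497        37.7990
  5        10.00         9.3170        46.5849
  6     1,010.00       927.7934     5,566.7604
  Σ                    975.7250     5,709.1989
Price P = Σ PV = 975.7250.
Macaulay duration = Σ(t·PV) / P = 5,709.1989 / 975.7250 = 5.85124 half-year periods.
In years: 5.85124 / 2 = 2.92562 years.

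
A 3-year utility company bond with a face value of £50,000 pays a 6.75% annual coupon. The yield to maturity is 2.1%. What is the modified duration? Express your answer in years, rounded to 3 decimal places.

2.768 years

Periodic yield y = 0.021. First find Macaulay duration:
  t   CF        PV=CF/(1+0.021)^t    t·PV
  1     3,375.00     3,305.5828     3,305.5828
  2     3,375.00     3,237.5933     6,475.1866
  3    53,375.00    50,148.8134   150,446.4403
  Σ                 56,691.9895   160,227.2097
P = 56,691.9895; Macaulay duration = 160,227.2097 / 56,691.9895 = 2.82628 years.
Modified duration = D_Mac / (1 + y) = 2.82628 / 1.021 = 2.76814 years.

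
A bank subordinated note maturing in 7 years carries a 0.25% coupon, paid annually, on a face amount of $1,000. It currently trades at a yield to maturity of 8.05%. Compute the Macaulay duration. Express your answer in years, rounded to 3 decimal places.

6.928 years

Periodic yield y = 0.0805. Discount each cash flow and weight by its year:
  t   CF        PV=CF/(1+0.0805)^t    t·PV
  1         2.50         2.3137         2.3137
  2         2.50         2.1414         4.2827
  3         2.50         1.9818         5.9455
  4         2.50         1.8342         7.3367
  5         2.50         1.6975         8.4876
  6         2.50         1.5711         9.4263
  7     1,002.50       583.0570     4,081.3987
  Σ                    594.5966     4,119.1913
Price P = Σ PV = 594.5966.
Macaulay duration = Σ(t·PV) / P = 4,119.1913 / 594.5966 = 6.92771 years.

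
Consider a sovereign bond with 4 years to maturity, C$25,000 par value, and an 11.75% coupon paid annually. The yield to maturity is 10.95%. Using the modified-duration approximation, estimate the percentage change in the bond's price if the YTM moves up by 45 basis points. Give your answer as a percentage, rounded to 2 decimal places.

-1.39%

Periodic yield y = 0.1095. Modified duration first:
  t   CF        PV=CF/(1+0.1095)^t    t·PV
  1     2,937.50     2,647.5890     2,647.5890
  2     2,937.50     2,386.2902     4,772.5804
  3     2,937.50     2,150.7798     6,452.3395
  4    27,937.50    18,436.4931    73,745.9722
  Σ                 25,621.1521    87,618.4812
P = 25,621.1521; D_Mac = 3.41977 yrs; D_mod = 3.41977/(1+0.1095) = 3.08226 yrs.
ΔP/P ≈ -D_mod · Δy = -3.08226 × (+0.0045) = -0.013870 = -1.3870%.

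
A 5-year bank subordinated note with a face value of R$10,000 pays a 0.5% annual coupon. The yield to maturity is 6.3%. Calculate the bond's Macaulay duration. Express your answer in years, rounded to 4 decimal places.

Periodic yield y = 0.063. Discount each cash flow and weight by its year:
  t   CF        PV=CF/(1+0.063)^t    t·PV
  1        50.00        47.0367        47.0367
  2        50.00        44.2490        88.4980
  3        50.00        41.6265       124.8796
  4        50.00        39.1595       156.6379
  5    10,050.00     7,404.5682    37,022.8411
  Σ                  7,576.6399    37,439.8933
Price P = Σ PV = 7,576.6399.
Macaulay duration = Σ(t·PV) / P = 37,439.8933 / 7,576.6399 = 4.94149 years.

4.9415 years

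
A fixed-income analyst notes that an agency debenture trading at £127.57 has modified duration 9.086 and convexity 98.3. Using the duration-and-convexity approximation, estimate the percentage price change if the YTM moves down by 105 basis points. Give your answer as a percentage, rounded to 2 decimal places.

+10.08%

Duration effect: -D_mod·Δy = -9.086 × (-0.0105) = +0.095403
Convexity effect: ½·C·(Δy)² = 0.5 × 98.3 × (-0.0105)² = +0.0054187875
ΔP/P ≈ +0.095403 + 0.0054187875 = +0.1008217875
= +10.08217875%.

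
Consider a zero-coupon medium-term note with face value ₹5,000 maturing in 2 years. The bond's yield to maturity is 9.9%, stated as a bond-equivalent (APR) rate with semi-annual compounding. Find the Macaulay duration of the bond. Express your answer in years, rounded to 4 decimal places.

2.0000 years

A zero-coupon bond has a single cash flow at maturity, so its Macaulay duration equals its maturity: 2 years.
(Equivalently: 4 semi-annual periods ÷ 2 = 2 years.)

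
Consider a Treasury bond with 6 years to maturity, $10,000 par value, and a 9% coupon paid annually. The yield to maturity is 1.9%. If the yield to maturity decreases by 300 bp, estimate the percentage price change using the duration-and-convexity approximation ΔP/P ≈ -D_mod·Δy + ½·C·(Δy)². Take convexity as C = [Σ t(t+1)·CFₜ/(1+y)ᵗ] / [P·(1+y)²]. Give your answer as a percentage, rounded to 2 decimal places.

+16.39%

With y = 0.019:
  t   CF        PV=CF/(1+0.019)^t    t·PV        t(t+1)·PV
  1       900.00       883.2188       883.2188       1,766.4377
  2       900.00       866.7506     1,733.5012       5,200.5035
  3       900.00       850.5894     2,551.7681      10,207.0726
  4       900.00       834.7295     3,338.9181      16,694.5904
  5       900.00       819.1654     4,095.8269      24,574.9614
  6    10,900.00     9,736.0186    58,416.1115     408,912.7802
  Σ                 13,990.4723    71,019.3446     467,356.3458
P = 13,990.4723; D_Mac = 5.07626 yrs; D_mod = 4.98161 yrs; C = 32.17121.
Duration effect: -4.98161 × (-0.03) = +0.149448
Convexity effect: 0.5 × 32.17121 × (-0.03)² = +0.0144770
ΔP/P ≈ +0.149448 + 0.0144770 = +0.163925 = +16.3925%.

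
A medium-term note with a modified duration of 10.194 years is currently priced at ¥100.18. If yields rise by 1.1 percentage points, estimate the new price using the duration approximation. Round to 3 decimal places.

Duration approximation: ΔP/P ≈ -D_mod · Δy = -10.194 × (+0.011) = -0.112134.
New price ≈ 100.18 × (1 - 0.112134) = 88.94641588.

¥88.946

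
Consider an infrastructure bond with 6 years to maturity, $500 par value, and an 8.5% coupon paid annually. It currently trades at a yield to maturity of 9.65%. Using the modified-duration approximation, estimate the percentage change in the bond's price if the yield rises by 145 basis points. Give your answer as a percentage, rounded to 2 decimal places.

Periodic yield y = 0.0965. Modified duration first:
  t   CF        PV=CF/(1+0.0965)^t    t·PV
  1        42.50        38.7597        38.7597
  2        42.50        35.3486        70.6971
  3        42.50        32.2376        96.7129
  4        42.50        29.4005       117.6019
  5        42.50        26.8130       134.0651
  6       542.50       312.1389     1,872.8335
  Σ                    474.6983     2,330.6702
P = 474.6983; D_Mac = 4.90979 yrs; D_mod = 4.90979/(1+0.0965) = 4.47770 yrs.
ΔP/P ≈ -D_mod · Δy = -4.47770 × (+0.0145) = -0.064927 = -6.4927%.

-6.49%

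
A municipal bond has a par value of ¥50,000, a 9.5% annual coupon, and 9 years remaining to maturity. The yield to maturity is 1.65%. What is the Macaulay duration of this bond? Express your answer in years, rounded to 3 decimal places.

7.038 years

Periodic yield y = 0.0165. Discount each cash flow and weight by its year:
  t   CF        PV=CF/(1+0.0165)^t    t·PV
  1     4,750.00     4,672.8972     4,672.8972
  2     4,750.00     4,597.0459     9,194.0919
  3     4,750.00     4,522.4259    13,567.2777
  4     4,750.00     4,449.0171    17,796.0685
  5     4,750.00     4,376.7999    21,883.9996
  6     4,750.00     4,305.7550    25,834.5298
  7     4,750.00     4,235.8632    29,651.0426
  8     4,750.00     4,167.1060    33,336.8478
  9    54,750.00    47,251.7260   425,265.5338
  Σ                 82,578.6363   581,202.2891
Price P = Σ PV = 82,578.6363.
Macaulay duration = Σ(t·PV) / P = 581,202.2891 / 82,578.6363 = 7.03817 years.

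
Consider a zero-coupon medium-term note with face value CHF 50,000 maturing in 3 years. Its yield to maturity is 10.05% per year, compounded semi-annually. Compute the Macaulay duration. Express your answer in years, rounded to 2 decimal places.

3.00 years

A zero-coupon bond has a single cash flow at maturity, so its Macaulay duration equals its maturity: 3 years.
(Equivalently: 6 semi-annual periods ÷ 2 = 3 years.)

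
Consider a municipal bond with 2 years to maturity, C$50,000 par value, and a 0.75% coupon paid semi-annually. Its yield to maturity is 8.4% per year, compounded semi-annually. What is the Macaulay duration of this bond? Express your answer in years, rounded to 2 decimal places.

Periodic yield y = 0.042. Discount each cash flow and weight by its period:
  t   CF        PV=CF/(1+0.042)^t    t·PV
  1       187.50       179.9424       179.9424
  2       187.50       172.6895       345.3789
  3       187.50       165.7288       497.1865
  4    50,187.50    42,572.0621   170,288.2483
  Σ                 43,090.4228   171,310.7562
Price P = Σ PV = 43,090.4228.
Macaulay duration = Σ(t·PV) / P = 171,310.7562 / 43,090.4228 = 3.97561 half-year periods.
In years: 3.97561 / 2 = 1.98781 years.

1.99 years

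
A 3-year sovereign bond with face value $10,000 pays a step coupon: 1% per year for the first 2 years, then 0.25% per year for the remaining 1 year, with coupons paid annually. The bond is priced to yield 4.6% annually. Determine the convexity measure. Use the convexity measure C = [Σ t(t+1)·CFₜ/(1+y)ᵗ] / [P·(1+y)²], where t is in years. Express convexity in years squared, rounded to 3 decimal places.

With y = 0.046:
  t   CF        PV=CF/(1+0.046)^t    t·PV        t(t+1)·PV
  1       100.00        95.6023        95.6023         191.2046
  2       100.00        91.3980       182.7960         548.3879
  3    10,025.00     8,759.7019    26,279.1057     105,116.4230
  Σ                  8,946.7022    26,557.5040     105,856.0155
P = 8,946.7022.
Convexity = Σ t(t+1)·PV / [P·(1+y)²] = 105,856.0155 / (8,946.7022 × 1.094116) = 10.81407.

10.814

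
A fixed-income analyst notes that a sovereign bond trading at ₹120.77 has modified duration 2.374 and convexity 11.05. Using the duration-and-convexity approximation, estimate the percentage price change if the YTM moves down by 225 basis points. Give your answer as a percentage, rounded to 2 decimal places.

Duration effect: -D_mod·Δy = -2.374 × (-0.0225) = +0.053415
Convexity effect: ½·C·(Δy)² = 0.5 × 11.05 × (-0.0225)² = +0.00279703125
ΔP/P ≈ +0.053415 + 0.00279703125 = +0.05621203125
= +5.621203125%.

+5.62%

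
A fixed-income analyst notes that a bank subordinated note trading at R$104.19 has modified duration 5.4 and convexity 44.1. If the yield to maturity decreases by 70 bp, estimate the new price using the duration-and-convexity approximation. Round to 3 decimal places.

R$108.241

Duration effect: -D_mod·Δy = -5.4 × (-0.007) = +0.037800
Convexity effect: ½·C·(Δy)² = 0.5 × 44.1 × (-0.007)² = +0.00108045
ΔP/P ≈ +0.037800 + 0.00108045 = +0.03888045
New price ≈ 104.19 × (1 + 0.03888045) = 108.2409540855.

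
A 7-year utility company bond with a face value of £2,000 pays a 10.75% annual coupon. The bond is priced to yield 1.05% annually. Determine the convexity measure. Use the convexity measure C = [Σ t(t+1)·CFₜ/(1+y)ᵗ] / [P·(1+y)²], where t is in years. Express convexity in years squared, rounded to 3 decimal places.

With y = 0.0105:
  t   CF        PV=CF/(1+0.0105)^t    t·PV        t(t+1)·PV
  1       215.00       212.7660       212.7660         425.5319
  2       215.00       210.5551       421.1103       1,263.3308
  3       215.00       208.3673       625.1018       2,500.4073
  4       215.00       206.2021       824.8086       4,124.0430
  5       215.00       204.0595     1,020.2976       6,121.7857
  6       215.00       201.9392     1,211.6350       8,481.4449
  7     2,215.00     2,058.8253    14,411.7774     115,294.2192
  Σ                  3,302.7145    18,727.4966     138,210.7628
P = 3,302.7145.
Convexity = Σ t(t+1)·PV / [P·(1+y)²] = 138,210.7628 / (3,302.7145 × 1.021110) = 40.98248.

40.982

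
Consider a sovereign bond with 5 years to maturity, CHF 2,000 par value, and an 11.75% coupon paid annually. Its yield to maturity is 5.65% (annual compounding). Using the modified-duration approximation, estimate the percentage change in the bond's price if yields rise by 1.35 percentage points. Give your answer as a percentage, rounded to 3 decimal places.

-5.319%

Periodic yield y = 0.0565. Modified duration first:
  t   CF        PV=CF/(1+0.0565)^t    t·PV
  1       235.00       222.4326       222.4326
  2       235.00       210.5372       421.0744
  3       235.00       199.2780       597.8340
  4       235.00       188.6209       754.4837
  5     2,235.00     1,697.9700     8,489.8502
  Σ                  2,518.8387    10,485.6748
P = 2,518.8387; D_Mac = 4.16290 yrs; D_mod = 4.16290/(1+0.0565) = 3.94027 yrs.
ΔP/P ≈ -D_mod · Δy = -3.94027 × (+0.0135) = -0.053194 = -5.3194%.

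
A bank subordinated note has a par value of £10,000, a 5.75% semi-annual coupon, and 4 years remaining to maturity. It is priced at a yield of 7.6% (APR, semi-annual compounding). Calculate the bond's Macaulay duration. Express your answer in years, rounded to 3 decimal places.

3.615 years

Periodic yield y = 0.038. Discount each cash flow and weight by its period:
  t   CF        PV=CF/(1+0.038)^t    t·PV
  1       287.50       276.9750       276.9750
  2       287.50       266.8352       533.6704
  3       287.50       257.0667       771.2000
  4       287.50       247.6558       990.6230
  5       287.50       238.5894     1,192.9468
  6       287.50       229.8549     1,379.1293
  7       287.50       221.4402     1,550.0811
  8    10,287.50     7,633.6285    61,069.0279
  Σ                  9,372.0455    67,763.6536
Price P = Σ PV = 9,372.0455.
Macaulay duration = Σ(t·PV) / P = 67,763.6536 / 9,372.0455 = 7.23040 half-year periods.
In years: 7.23040 / 2 = 3.61520 years.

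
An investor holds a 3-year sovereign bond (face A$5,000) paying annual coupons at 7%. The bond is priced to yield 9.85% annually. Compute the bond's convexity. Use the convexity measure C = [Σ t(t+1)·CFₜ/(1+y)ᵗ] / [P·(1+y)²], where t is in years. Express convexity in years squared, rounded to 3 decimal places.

9.065

With y = 0.0985:
  t   CF        PV=CF/(1+0.0985)^t    t·PV        t(t+1)·PV
  1       350.00       318.6163       318.6163         637.2326
  2       350.00       290.0467       580.0934       1,740.2802
  3     5,350.00     4,036.0227    12,108.0680      48,432.2722
  Σ                  4,644.6857    13,006.7777      50,809.7849
P = 4,644.6857.
Convexity = Σ t(t+1)·PV / [P·(1+y)²] = 50,809.7849 / (4,644.6857 × 1.206702) = 9.06548.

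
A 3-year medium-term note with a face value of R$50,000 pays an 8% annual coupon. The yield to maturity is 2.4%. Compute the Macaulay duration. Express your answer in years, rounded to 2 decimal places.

2.80 years

Periodic yield y = 0.024. Discount each cash flow and weight by its year:
  t   CF        PV=CF/(1+0.024)^t    t·PV
  1     4,000.00     3,906.2500     3,906.2500
  2     4,000.00     3,814.6973     7,629.3945
  3    54,000.00    50,291.4190   150,874.2571
  Σ                 58,012.3663   162,409.9016
Price P = Σ PV = 58,012.3663.
Macaulay duration = Σ(t·PV) / P = 162,409.9016 / 58,012.3663 = 2.79957 years.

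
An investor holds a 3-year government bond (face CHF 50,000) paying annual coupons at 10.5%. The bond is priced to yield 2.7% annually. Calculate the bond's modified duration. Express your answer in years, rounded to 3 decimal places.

Periodic yield y = 0.027. First find Macaulay duration:
  t   CF        PV=CF/(1+0.027)^t    t·PV
  1     5,250.00     5,111.9766     5,111.9766
  2     5,250.00     4,977.5819     9,955.1638
  3    55,250.00    51,005.9630   153,017.8890
  Σ                 61,095.5216   168,085.0295
P = 61,095.5216; Macaulay duration = 168,085.0295 / 61,095.5216 = 2.75118 years.
Modified duration = D_Mac / (1 + y) = 2.75118 / 1.027 = 2.67886 years.

2.679 years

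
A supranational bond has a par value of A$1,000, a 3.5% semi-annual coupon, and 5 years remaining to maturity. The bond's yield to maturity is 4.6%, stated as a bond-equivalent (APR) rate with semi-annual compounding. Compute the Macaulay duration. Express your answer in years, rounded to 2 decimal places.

4.62 years

Periodic yield y = 0.023. Discount each cash flow and weight by its period:
  t   CF        PV=CF/(1+0.023)^t    t·PV
  1        17.50        17.1065        17.1065
  2        17.50        16.7219        33.4439
  3        17.50        16.3460        49.0380
  4        17.50        15.9785        63.9139
  5        17.50        15.6192        78.0962
  6        17.50        15.2681        91.6084
  7        17.50        14.9248       104.4736
  8        17.50        14.5893       116.7140
  9        17.50        14.2612       128.3512
  10    1,017.50       810.5468     8,105.4677
  Σ                    951.3623     8,788.2135
Price P = Σ PV = 951.3623.
Macaulay duration = Σ(t·PV) / P = 8,788.2135 / 951.3623 = 9.23750 half-year periods.
In years: 9.23750 / 2 = 4.61875 years.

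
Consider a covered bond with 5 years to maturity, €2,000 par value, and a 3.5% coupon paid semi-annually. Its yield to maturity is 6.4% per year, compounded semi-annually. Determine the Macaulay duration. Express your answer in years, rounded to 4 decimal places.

Periodic yield y = 0.032. Discount each cash flow and weight by its period:
  t   CF        PV=CF/(1+0.032)^t    t·PV
  1        35.00        33.9147        33.9147
  2        35.00        32.8631        65.7262
  3        35.00        31.8441        95.5323
  4        35.00        30.8567       123.4267
  5        35.00        29.8999       149.4994
  6        35.00        28.9728       173.8366
  7        35.00        28.0744       196.5207
  8        35.00        27.2039       217.6308
  9        35.00        26.3603       237.2429
  10    2,035.00     1,485.1402    14,851.4016
  Σ                  1,755.1300    16,144.7320
Price P = Σ PV = 1,755.1300.
Macaulay duration = Σ(t·PV) / P = 16,144.7320 / 1,755.1300 = 9.19860 half-year periods.
In years: 9.19860 / 2 = 4.59930 years.

4.5993 years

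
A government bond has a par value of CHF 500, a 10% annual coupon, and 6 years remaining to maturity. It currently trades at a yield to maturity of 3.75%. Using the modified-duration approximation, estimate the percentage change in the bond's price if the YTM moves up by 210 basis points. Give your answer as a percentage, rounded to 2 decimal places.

Periodic yield y = 0.0375. Modified duration first:
  t   CF        PV=CF/(1+0.0375)^t    t·PV
  1        50.00        48.1928        48.1928
  2        50.00        46.4509        92.9017
  3        50.00        44.7719       134.3158
  4        50.00        43.1537       172.6146
  5        50.00        41.5939       207.9694
  6       550.00       440.9954     2,645.9724
  Σ                    665.1585     3,301.9667
P = 665.1585; D_Mac = 4.96418 yrs; D_mod = 4.96418/(1+0.0375) = 4.78475 yrs.
ΔP/P ≈ -D_mod · Δy = -4.78475 × (+0.021) = -0.100480 = -10.0480%.

-10.05%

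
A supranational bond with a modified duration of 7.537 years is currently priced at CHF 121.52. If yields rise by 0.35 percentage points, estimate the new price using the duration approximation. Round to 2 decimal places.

CHF 118.31

Duration approximation: ΔP/P ≈ -D_mod · Δy = -7.537 × (+0.0035) = -0.0263795.
New price ≈ 121.52 × (1 - 0.0263795) = 118.31436316.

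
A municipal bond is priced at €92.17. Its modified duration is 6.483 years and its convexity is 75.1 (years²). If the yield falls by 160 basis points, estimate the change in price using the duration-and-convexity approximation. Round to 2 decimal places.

+€10.45

Duration effect: -D_mod·Δy = -6.483 × (-0.016) = +0.103728
Convexity effect: ½·C·(Δy)² = 0.5 × 75.1 × (-0.016)² = +0.0096128
ΔP/P ≈ +0.103728 + 0.0096128 = +0.1133408
ΔP ≈ 92.17 × (+0.1133408) = +10.446621536.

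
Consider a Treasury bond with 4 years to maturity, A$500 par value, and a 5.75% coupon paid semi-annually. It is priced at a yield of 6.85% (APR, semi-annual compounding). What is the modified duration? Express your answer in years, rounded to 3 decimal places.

3.501 years

Periodic yield y = 0.03425. First find Macaulay duration:
  t   CF        PV=CF/(1+0.03425)^t    t·PV
  1       14.375        13.8990        13.8990
  2       14.375        13.4387        26.8774
  3       14.375        12.9937        38.9810
  4       14.375        12.5634        50.2534
  5       14.375        12.1473        60.7366
  6       14.375        11.7450        70.4703
  7       14.375        11.3561        79.4927
  8      514.375       392.8942     3,143.1536
  Σ                    481.0373     3,483.8638
P = 481.0373; Macaulay duration = 3,483.8638 / 481.0373 = 7.24240 half-year periods = 3.62120 years.
Modified duration = D_Mac / (1 + y) = 3.62120 / 1.03425 = 3.50128 years.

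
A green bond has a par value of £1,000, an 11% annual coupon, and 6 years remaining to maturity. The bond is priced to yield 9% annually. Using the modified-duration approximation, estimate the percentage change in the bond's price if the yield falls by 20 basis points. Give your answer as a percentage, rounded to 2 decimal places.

+0.87%

Periodic yield y = 0.09. Modified duration first:
  t   CF        PV=CF/(1+0.09)^t    t·PV
  1       110.00       100.9174       100.9174
  2       110.00        92.5848       185.1696
  3       110.00        84.9402       254.8205
  4       110.00        77.9268       311.7071
  5       110.00        71.4925       357.4623
  6     1,110.00       661.8567     3,971.1404
  Σ                  1,089.7184     5,181.2173
P = 1,089.7184; D_Mac = 4.75464 yrs; D_mod = 4.75464/(1+0.09) = 4.36205 yrs.
ΔP/P ≈ -D_mod · Δy = -4.36205 × (-0.002) = +0.008724 = +0.8724%.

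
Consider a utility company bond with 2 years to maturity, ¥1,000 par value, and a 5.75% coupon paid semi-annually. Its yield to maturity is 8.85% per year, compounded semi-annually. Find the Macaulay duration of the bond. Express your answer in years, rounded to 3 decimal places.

Periodic yield y = 0.04425. Discount each cash flow and weight by its period:
  t   CF        PV=CF/(1+0.04425)^t    t·PV
  1        28.75        27.5317        27.5317
  2        28.75        26.3651        52.7301
  3        28.75        25.2478        75.7435
  4     1,028.75       865.1510     3,460.6040
  Σ                    944.2956     3,616.6094
Price P = Σ PV = 944.2956.
Macaulay duration = Σ(t·PV) / P = 3,616.6094 / 944.2956 = 3.82995 half-year periods.
In years: 3.82995 / 2 = 1.91498 years.

1.915 years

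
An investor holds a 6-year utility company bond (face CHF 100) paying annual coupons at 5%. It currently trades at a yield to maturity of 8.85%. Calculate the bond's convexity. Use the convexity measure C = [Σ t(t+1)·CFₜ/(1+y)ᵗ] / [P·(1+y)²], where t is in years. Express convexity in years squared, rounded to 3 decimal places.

With y = 0.0885:
  t   CF        PV=CF/(1+0.0885)^t    t·PV        t(t+1)·PV
  1         5.00         4.5935         4.5935           9.1870
  2         5.00         4.2200         8.4400          25.3200
  3         5.00         3.8769        11.6307          46.5228
  4         5.00         3.5617        14.2468          71.2338
  5         5.00         3.2721        16.3605          98.1633
  6       105.00        63.1275       378.7651       2,651.3557
  Σ                     82.6517       434.0366       2,901.7826
P = 82.6517.
Convexity = Σ t(t+1)·PV / [P·(1+y)²] = 2,901.7826 / (82.6517 × 1.184832) = 29.63168.

29.632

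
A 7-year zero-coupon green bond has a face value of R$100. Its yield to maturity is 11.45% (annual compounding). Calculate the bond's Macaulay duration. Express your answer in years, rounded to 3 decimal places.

7.000 years

A zero-coupon bond has a single cash flow at maturity, so its Macaulay duration equals its maturity: 7 years.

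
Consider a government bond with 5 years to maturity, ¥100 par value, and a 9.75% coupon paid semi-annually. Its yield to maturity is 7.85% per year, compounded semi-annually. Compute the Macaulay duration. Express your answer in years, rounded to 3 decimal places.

Periodic yield y = 0.03925. Discount each cash flow and weight by its period:
  t   CF        PV=CF/(1+0.03925)^t    t·PV
  1        4.875         4.6909         4.6909
  2        4.875         4.5137         9.0274
  3        4.875         4.3432        13.0297
  4        4.875         4.1792        16.7169
  5        4.875         4.0214        20.1069
  6        4.875         3.8695        23.2170
  7        4.875         3.7234        26.0635
  8        4.875         3.5827        28.6619
  9        4.875         3.4474        31.0268
  10     104.875        71.3628       713.6276
  Σ                    107.7342       886.1685
Price P = Σ PV = 107.7342.
Macaulay duration = Σ(t·PV) / P = 886.1685 / 107.7342 = 8.22551 half-year periods.
In years: 8.22551 / 2 = 4.11275 years.

4.113 years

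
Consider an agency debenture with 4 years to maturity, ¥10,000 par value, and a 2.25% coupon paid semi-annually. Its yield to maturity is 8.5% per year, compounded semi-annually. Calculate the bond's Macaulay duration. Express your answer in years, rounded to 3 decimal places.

Periodic yield y = 0.0425. Discount each cash flow and weight by its period:
  t   CF        PV=CF/(1+0.0425)^t    t·PV
  1       112.50       107.9137       107.9137
  2       112.50       103.5143       207.0286
  3       112.50        99.2943       297.8829
  4       112.50        95.2463       380.9853
  5       112.50        91.3634       456.8169
  6       112.50        87.6387       525.8325
  7       112.50        84.0659       588.4616
  8    10,112.50     7,248.5314    57,988.2513
  Σ                  7,917.5681    60,553.1728
Price P = Σ PV = 7,917.5681.
Macaulay duration = Σ(t·PV) / P = 60,553.1728 / 7,917.5681 = 7.64795 half-year periods.
In years: 7.64795 / 2 = 3.82398 years.

3.824 years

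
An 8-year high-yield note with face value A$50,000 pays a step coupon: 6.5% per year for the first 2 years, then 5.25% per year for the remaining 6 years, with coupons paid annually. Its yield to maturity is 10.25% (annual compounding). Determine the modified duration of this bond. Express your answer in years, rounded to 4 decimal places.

Periodic yield y = 0.1025. First find Macaulay duration:
  t   CF        PV=CF/(1+0.1025)^t    t·PV
  1     3,250.00     2,947.8458     2,947.8458
  2     3,250.00     2,673.7830     5,347.5661
  3     2,625.00     1,958.8154     5,876.4462
  4     2,625.00     1,776.7033     7,106.8133
  5     2,625.00     1,611.5223     8,057.6115
  6     2,625.00     1,461.6982     8,770.1893
  7     2,625.00     1,325.8034     9,280.6236
  8    52,625.00    24,108.1188   192,864.9508
  Σ                 37,864.2903   240,252.0466
P = 37,864.2903; Macaulay duration = 240,252.0466 / 37,864.2903 = 6.34508 years.
Modified duration = D_Mac / (1 + y) = 6.34508 / 1.1025 = 5.75518 years.

5.7552 years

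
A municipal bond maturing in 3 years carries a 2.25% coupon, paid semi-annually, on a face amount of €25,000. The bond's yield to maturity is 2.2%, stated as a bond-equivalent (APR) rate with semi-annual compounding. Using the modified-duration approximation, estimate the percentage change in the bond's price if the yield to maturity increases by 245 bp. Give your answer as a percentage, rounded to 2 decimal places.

Periodic yield y = 0.011. Modified duration first:
  t   CF        PV=CF/(1+0.011)^t    t·PV
  1       281.25       278.1899       278.1899
  2       281.25       275.1631       550.3262
  3       281.25       272.1693       816.5078
  4       281.25       269.2080     1,076.8319
  5       281.25       266.2789     1,331.3945
  6    25,281.25    23,675.0884   142,050.5306
  Σ                 25,036.0976   146,103.7808
P = 25,036.0976; D_Mac = 5.83573 half-year periods = 2.91786 yrs; D_mod = 2.91786/(1+0.011) = 2.88612 yrs.
ΔP/P ≈ -D_mod · Δy = -2.88612 × (+0.0245) = -0.070710 = -7.0710%.

-7.07%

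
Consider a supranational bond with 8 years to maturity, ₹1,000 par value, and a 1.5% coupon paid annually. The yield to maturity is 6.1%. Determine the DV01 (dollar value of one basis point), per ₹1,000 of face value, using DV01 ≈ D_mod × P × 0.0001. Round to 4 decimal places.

Periodic yield y = 0.061.
  t   CF        PV=CF/(1+0.061)^t    t·PV
  1        15.00        14.1376        14.1376
  2        15.00        13.3248        26.6496
  3        15.00        12.5587        37.6761
  4        15.00        11.8367        47.3467
  5        15.00        11.1561        55.7807
  6        15.00        10.5148        63.0885
  7        15.00         9.9102        69.3716
  8     1,015.00       632.0377     5,056.3014
  Σ                    715.4766     5,370.3523
P = 715.4766; D_Mac = 7.50598 yrs; D_mod = 7.07444 yrs.
DV01 ≈ 7.07444 × 715.4766 × 0.0001 = 0.506160.

₹0.5062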